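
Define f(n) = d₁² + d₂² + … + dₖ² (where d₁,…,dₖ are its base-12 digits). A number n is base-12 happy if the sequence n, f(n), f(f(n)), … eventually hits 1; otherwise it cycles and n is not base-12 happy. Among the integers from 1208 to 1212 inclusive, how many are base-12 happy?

1

1208: 1208 → 144 → 1  — base-12 happy
1209: 1209 → 161 → 27 → 13 → 2 → 4 → 16 → 17 → 26 → 8 → 64 → 41 → 34 → 104 → 128 → 164 → 66 → 61 → 26  — not base-12 happy
1210: 1210 → 180 → 10 → 100 → 80 → 100  — not base-12 happy
1211: 1211 → 201 → 98 → 68 → 89 → 74 → 40 → 25 → 5 → 25  — not base-12 happy
1212: 1212 → 89 → 74 → 40 → 25 → 5 → 25  — not base-12 happy
base-12 happy: 1208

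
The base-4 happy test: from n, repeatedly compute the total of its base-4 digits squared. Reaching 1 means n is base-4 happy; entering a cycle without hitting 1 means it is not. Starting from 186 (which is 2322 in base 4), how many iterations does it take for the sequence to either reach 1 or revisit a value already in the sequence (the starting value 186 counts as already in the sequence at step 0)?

186 = (2,3,2,2)_4 → 21
21 = (1,1,1)_4 → 3
3 = (3)_4 → 9
9 = (2,1)_4 → 5
5 = (1,1)_4 → 2
2 = (2)_4 → 4
4 = (1,0)_4 → 1  — reached 1.
That took 7 steps.

7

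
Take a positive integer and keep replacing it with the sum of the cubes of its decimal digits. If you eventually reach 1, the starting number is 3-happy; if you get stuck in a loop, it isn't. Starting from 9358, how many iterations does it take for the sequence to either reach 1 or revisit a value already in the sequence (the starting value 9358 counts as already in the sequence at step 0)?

5

9358 → 9³ + 3³ + 5³ + 8³ = 729 + 27 + 125 + 512 = 1393
1393 → 1³ + 3³ + 9³ + 3³ = 1 + 27 + 729 + 27 = 784
784 → 7³ + 8³ + 4³ = 343 + 512 + 64 = 919
919 → 9³ + 1³ + 9³ = 729 + 1 + 729 = 1459
1459 → 1³ + 4³ + 5³ + 9³ = 1 + 64 + 125 + 729 = 919  — 919 repeats.
That took 5 steps.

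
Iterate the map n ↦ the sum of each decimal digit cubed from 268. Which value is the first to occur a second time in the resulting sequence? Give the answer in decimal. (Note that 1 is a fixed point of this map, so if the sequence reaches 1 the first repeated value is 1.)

268 → 2³ + 6³ + 8³ = 736
736 → 7³ + 3³ + 6³ = 586
586 → 5³ + 8³ + 6³ = 853
853 → 8³ + 5³ + 3³ = 664
664 → 6³ + 6³ + 4³ = 496
496 → 4³ + 9³ + 6³ = 1009
1009 → 1³ + 0³ + 0³ + 9³ = 730
730 → 7³ + 3³ + 0³ = 370
370 → 3³ + 7³ + 0³ = 370  — 370 already appeared earlier.

370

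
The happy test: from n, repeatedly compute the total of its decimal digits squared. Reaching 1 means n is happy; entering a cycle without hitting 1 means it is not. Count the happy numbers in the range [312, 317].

312: 312 → 14 → 17 → 50 → 25 → 29 → 85 → 89 → 145 → 42 → 20 → 4 → 16 → 37 → 58 → 89  — not happy
313: 313 → 19 → 82 → 68 → 100 → 1  — happy
314: 314 → 26 → 40 → 16 → 37 → 58 → 89 → 145 → 42 → 20 → 4 → 16  — not happy
315: 315 → 35 → 34 → 25 → 29 → 85 → 89 → 145 → 42 → 20 → 4 → 16 → 37 → 58 → 89  — not happy
316: 316 → 46 → 52 → 29 → 85 → 89 → 145 → 42 → 20 → 4 → 16 → 37 → 58 → 89  — not happy
317: 317 → 59 → 106 → 37 → 58 → 89 → 145 → 42 → 20 → 4 → 16 → 37  — not happy
happy: 313

1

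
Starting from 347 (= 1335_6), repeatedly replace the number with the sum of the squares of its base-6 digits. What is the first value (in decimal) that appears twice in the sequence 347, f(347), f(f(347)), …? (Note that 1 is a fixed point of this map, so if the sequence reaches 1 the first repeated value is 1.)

1

347 = (1,3,3,5)_6 → 44
44 = (1,1,2)_6 → 6
6 = (1,0)_6 → 1  — reached the fixed point 1.
1 → 1, so 1 is the first repeated value.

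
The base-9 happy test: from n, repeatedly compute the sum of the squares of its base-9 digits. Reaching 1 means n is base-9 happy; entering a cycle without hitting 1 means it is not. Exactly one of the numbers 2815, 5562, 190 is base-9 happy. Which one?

2815: 2815 → 143 → 101 → 9 → 1  — reaches 1 (base-9 happy)
5562: 5562 → 110 → 14 → 26 → 68 → 74 → 68  — repeats 68 (not base-9 happy)
190: 190 → 14 → 26 → 68 → 74 → 68  — repeats 68 (not base-9 happy)

2815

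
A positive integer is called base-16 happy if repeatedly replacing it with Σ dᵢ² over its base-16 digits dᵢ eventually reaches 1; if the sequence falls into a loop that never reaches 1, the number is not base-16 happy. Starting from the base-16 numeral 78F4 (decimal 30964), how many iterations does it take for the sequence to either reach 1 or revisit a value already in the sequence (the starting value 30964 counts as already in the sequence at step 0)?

9

30964 = (7,8,15,4)_16 → 7² + 8² + 15² + 4² = 49 + 64 + 225 + 16 = 354
354 = (1,6,2)_16 → 1² + 6² + 2² = 1 + 36 + 4 = 41
41 = (2,9)_16 → 2² + 9² = 4 + 81 = 85
85 = (5,5)_16 → 5² + 5² = 25 + 25 = 50
50 = (3,2)_16 → 3² + 2² = 9 + 4 = 13
13 = (13)_16 → 13² = 169
169 = (10,9)_16 → 10² + 9² = 100 + 81 = 181
181 = (11,5)_16 → 11² + 5² = 121 + 25 = 146
146 = (9,2)_16 → 9² + 2² = 81 + 4 = 85  — 85 repeats.
That took 9 steps.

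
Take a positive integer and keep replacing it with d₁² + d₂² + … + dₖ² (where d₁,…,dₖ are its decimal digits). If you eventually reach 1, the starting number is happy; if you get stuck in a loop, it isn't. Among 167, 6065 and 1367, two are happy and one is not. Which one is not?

1367

167: 167 → 86 → 100 → 1  — reaches 1 (happy)
6065: 6065 → 97 → 130 → 10 → 1  — reaches 1 (happy)
1367: 1367 → 95 → 106 → 37 → 58 → 89 → 145 → 42 → 20 → 4 → 16 → 37  — repeats 37 (not happy)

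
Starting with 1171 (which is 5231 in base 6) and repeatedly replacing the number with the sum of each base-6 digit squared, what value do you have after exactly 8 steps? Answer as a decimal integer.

13

1171 = (5,2,3,1)_6 → 5² + 2² + 3² + 1² = 25 + 4 + 9 + 1 = 39
39 = (1,0,3)_6 → 1² + 0² + 3² = 1 + 0 + 9 = 10
10 = (1,4)_6 → 1² + 4² = 1 + 16 = 17
17 = (2,5)_6 → 2² + 5² = 4 + 25 = 29
29 = (4,5)_6 → 4² + 5² = 16 + 25 = 41
41 = (1,0,5)_6 → 1² + 0² + 5² = 1 + 0 + 25 = 26
26 = (4,2)_6 → 4² + 2² = 16 + 4 = 20
20 = (3,2)_6 → 3² + 2² = 9 + 4 = 13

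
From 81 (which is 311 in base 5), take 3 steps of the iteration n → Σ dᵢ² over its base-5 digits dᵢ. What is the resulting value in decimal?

1

81 = (3,1,1)_5 → 3² + 1² + 1² = 11
11 = (2,1)_5 → 2² + 1² = 5
5 = (1,0)_5 → 1² + 0² = 1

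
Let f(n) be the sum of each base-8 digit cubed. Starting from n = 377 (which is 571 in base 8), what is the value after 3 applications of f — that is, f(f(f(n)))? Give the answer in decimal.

377 = (5,7,1)_8 → 469
469 = (7,2,5)_8 → 476
476 = (7,3,4)_8 → 434

434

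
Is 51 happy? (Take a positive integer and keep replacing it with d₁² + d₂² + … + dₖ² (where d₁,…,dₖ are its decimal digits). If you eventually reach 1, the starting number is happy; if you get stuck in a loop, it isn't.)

not happy

51 → 5² + 1² = 25 + 1 = 26
26 → 2² + 6² = 4 + 36 = 40
40 → 4² + 0² = 16 + 0 = 16
16 → 1² + 6² = 1 + 36 = 37
37 → 3² + 7² = 9 + 49 = 58
58 → 5² + 8² = 25 + 64 = 89
89 → 8² + 9² = 64 + 81 = 145
145 → 1² + 4² + 5² = 1 + 16 + 25 = 42
42 → 4² + 2² = 16 + 4 = 20
20 → 2² + 0² = 4 + 0 = 4
4 → 4² = 16  — 16 already seen; the sequence cycles without reaching 1.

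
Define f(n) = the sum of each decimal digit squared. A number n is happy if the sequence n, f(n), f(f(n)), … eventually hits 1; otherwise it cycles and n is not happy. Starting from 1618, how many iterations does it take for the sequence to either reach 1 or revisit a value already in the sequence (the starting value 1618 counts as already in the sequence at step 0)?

14

1618 → 1² + 6² + 1² + 8² = 102
102 → 1² + 0² + 2² = 5
5 → 5² = 25
25 → 2² + 5² = 29
29 → 2² + 9² = 85
85 → 8² + 5² = 89
89 → 8² + 9² = 145
145 → 1² + 4² + 5² = 42
42 → 4² + 2² = 20
20 → 2² + 0² = 4
4 → 4² = 16
16 → 1² + 6² = 37
37 → 3² + 7² = 58
58 → 5² + 8² = 89  — 89 repeats.
That took 14 steps.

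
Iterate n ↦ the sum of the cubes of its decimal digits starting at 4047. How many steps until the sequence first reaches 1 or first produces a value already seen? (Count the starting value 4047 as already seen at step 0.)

9

4047 → 4³ + 0³ + 4³ + 7³ = 64 + 0 + 64 + 343 = 471
471 → 4³ + 7³ + 1³ = 64 + 343 + 1 = 408
408 → 4³ + 0³ + 8³ = 64 + 0 + 512 = 576
576 → 5³ + 7³ + 6³ = 125 + 343 + 216 = 684
684 → 6³ + 8³ + 4³ = 216 + 512 + 64 = 792
792 → 7³ + 9³ + 2³ = 343 + 729 + 8 = 1080
1080 → 1³ + 0³ + 8³ + 0³ = 1 + 0 + 512 + 0 = 513
513 → 5³ + 1³ + 3³ = 125 + 1 + 27 = 153
153 → 1³ + 5³ + 3³ = 1 + 125 + 27 = 153  — 153 repeats.
That took 9 steps.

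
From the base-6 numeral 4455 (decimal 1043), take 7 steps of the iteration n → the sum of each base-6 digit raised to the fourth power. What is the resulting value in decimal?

1043 = (4,4,5,5)_6 → 1762
1762 = (1,2,0,5,4)_6 → 898
898 = (4,0,5,4)_6 → 1137
1137 = (5,1,3,3)_6 → 788
788 = (3,3,5,2)_6 → 803
803 = (3,4,1,5)_6 → 963
963 = (4,2,4,3)_6 → 609

609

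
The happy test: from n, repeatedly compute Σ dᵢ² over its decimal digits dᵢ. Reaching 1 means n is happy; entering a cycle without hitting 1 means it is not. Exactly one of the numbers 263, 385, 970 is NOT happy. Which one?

385

263: 263 → 49 → 97 → 130 → 10 → 1  — reaches 1 (happy)
385: 385 → 98 → 145 → 42 → 20 → 4 → 16 → 37 → 58 → 89 → 145  — repeats 145 (not happy)
970: 970 → 130 → 10 → 1  — reaches 1 (happy)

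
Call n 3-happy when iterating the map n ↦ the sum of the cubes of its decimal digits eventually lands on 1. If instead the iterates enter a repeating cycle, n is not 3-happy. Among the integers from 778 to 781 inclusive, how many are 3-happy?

1

778: 778 → 1198 → 1243 → 100 → 1  — 3-happy
779: 779 → 1415 → 191 → 731 → 371 → 371  — not 3-happy
780: 780 → 855 → 762 → 567 → 684 → 792 → 1080 → 513 → 153 → 153  — not 3-happy
781: 781 → 856 → 853 → 664 → 496 → 1009 → 730 → 370 → 370  — not 3-happy
3-happy: 778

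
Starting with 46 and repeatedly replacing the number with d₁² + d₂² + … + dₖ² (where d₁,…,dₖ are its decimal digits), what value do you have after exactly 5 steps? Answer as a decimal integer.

145

46 → 52
52 → 29
29 → 85
85 → 89
89 → 145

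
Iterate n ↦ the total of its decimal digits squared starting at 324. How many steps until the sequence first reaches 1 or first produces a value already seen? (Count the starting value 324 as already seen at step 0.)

324 → 3² + 2² + 4² = 9 + 4 + 16 = 29
29 → 2² + 9² = 4 + 81 = 85
85 → 8² + 5² = 64 + 25 = 89
89 → 8² + 9² = 64 + 81 = 145
145 → 1² + 4² + 5² = 1 + 16 + 25 = 42
42 → 4² + 2² = 16 + 4 = 20
20 → 2² + 0² = 4 + 0 = 4
4 → 4² = 16
16 → 1² + 6² = 1 + 36 = 37
37 → 3² + 7² = 9 + 49 = 58
58 → 5² + 8² = 25 + 64 = 89  — 89 repeats.
That took 11 steps.

11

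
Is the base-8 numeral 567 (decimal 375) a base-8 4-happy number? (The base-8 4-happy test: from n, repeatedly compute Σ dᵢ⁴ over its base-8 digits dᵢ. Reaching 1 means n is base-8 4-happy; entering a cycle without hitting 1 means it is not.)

375 = (5,6,7)_8 → 4322
4322 = (1,0,3,4,2)_8 → 354
354 = (5,4,2)_8 → 897
897 = (1,6,0,1)_8 → 1298
1298 = (2,4,2,2)_8 → 304
304 = (4,6,0)_8 → 1552
1552 = (3,0,2,0)_8 → 97
97 = (1,4,1)_8 → 258
258 = (4,0,2)_8 → 272
272 = (4,2,0)_8 → 272  — 272 already seen; the sequence cycles without reaching 1.

not base-8 4-happy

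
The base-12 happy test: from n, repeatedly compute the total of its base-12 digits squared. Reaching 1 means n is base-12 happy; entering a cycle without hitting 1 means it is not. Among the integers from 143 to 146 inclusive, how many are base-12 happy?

1

143: 143 → 242 → 69 → 106 → 164 → 66 → 61 → 26 → 8 → 64 → 41 → 34 → 104 → 128 → 164  — not base-12 happy
144: 144 → 1  — base-12 happy
145: 145 → 2 → 4 → 16 → 17 → 26 → 8 → 64 → 41 → 34 → 104 → 128 → 164 → 66 → 61 → 26  — not base-12 happy
146: 146 → 5 → 25 → 5  — not base-12 happy
base-12 happy: 144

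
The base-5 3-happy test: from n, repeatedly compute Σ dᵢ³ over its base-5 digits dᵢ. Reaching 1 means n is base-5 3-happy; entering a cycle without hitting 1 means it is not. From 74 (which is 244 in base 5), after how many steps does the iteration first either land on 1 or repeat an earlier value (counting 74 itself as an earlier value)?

5

74 = (2,4,4)_5 → 2³ + 4³ + 4³ = 8 + 64 + 64 = 136
136 = (1,0,2,1)_5 → 1³ + 0³ + 2³ + 1³ = 1 + 0 + 8 + 1 = 10
10 = (2,0)_5 → 2³ + 0³ = 8 + 0 = 8
8 = (1,3)_5 → 1³ + 3³ = 1 + 27 = 28
28 = (1,0,3)_5 → 1³ + 0³ + 3³ = 1 + 0 + 27 = 28  — 28 repeats.
That took 5 steps.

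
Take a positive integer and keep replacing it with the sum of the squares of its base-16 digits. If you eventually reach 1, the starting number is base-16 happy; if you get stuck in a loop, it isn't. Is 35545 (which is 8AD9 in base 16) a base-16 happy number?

35545 = (8,10,13,9)_16 → 8² + 10² + 13² + 9² = 64 + 100 + 169 + 81 = 414
414 = (1,9,14)_16 → 1² + 9² + 14² = 1 + 81 + 196 = 278
278 = (1,1,6)_16 → 1² + 1² + 6² = 1 + 1 + 36 = 38
38 = (2,6)_16 → 2² + 6² = 4 + 36 = 40
40 = (2,8)_16 → 2² + 8² = 4 + 64 = 68
68 = (4,4)_16 → 4² + 4² = 16 + 16 = 32
32 = (2,0)_16 → 2² + 0² = 4 + 0 = 4
4 = (4)_16 → 4² = 16
16 = (1,0)_16 → 1² + 0² = 1 + 0 = 1  — reached 1.

base-16 happy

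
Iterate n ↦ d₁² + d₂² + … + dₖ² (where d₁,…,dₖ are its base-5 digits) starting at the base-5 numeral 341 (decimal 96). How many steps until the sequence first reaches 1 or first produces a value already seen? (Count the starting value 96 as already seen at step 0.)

6

96 = (3,4,1)_5 → 3² + 4² + 1² = 9 + 16 + 1 = 26
26 = (1,0,1)_5 → 1² + 0² + 1² = 1 + 0 + 1 = 2
2 = (2)_5 → 2² = 4
4 = (4)_5 → 4² = 16
16 = (3,1)_5 → 3² + 1² = 9 + 1 = 10
10 = (2,0)_5 → 2² + 0² = 4 + 0 = 4  — 4 repeats.
That took 6 steps.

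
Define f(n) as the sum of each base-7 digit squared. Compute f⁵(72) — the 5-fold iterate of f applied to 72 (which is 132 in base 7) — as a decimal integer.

2

72 = (1,3,2)_7 → 14
14 = (2,0)_7 → 4
4 = (4)_7 → 16
16 = (2,2)_7 → 8
8 = (1,1)_7 → 2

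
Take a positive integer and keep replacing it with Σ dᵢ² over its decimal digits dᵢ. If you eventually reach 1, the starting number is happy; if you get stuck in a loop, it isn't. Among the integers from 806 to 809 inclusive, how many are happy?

1

806: 806 → 100 → 1  — happy
807: 807 → 113 → 11 → 2 → 4 → 16 → 37 → 58 → 89 → 145 → 42 → 20 → 4  — not happy
808: 808 → 128 → 69 → 117 → 51 → 26 → 40 → 16 → 37 → 58 → 89 → 145 → 42 → 20 → 4 → 16  — not happy
809: 809 → 145 → 42 → 20 → 4 → 16 → 37 → 58 → 89 → 145  — not happy
happy: 806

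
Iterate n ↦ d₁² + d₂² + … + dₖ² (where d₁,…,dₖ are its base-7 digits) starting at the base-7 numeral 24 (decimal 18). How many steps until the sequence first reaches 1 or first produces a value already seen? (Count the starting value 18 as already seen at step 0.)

18 = (2,4)_7 → 2² + 4² = 20
20 = (2,6)_7 → 2² + 6² = 40
40 = (5,5)_7 → 5² + 5² = 50
50 = (1,0,1)_7 → 1² + 0² + 1² = 2
2 = (2)_7 → 2² = 4
4 = (4)_7 → 4² = 16
16 = (2,2)_7 → 2² + 2² = 8
8 = (1,1)_7 → 1² + 1² = 2  — 2 repeats.
That took 8 steps.

8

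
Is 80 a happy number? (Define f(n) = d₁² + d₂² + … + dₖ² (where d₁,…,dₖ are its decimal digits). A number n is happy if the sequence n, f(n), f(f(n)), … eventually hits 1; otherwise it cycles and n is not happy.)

80 → 64
64 → 52
52 → 29
29 → 85
85 → 89
89 → 145
145 → 42
42 → 20
20 → 4
4 → 16
16 → 37
37 → 58
58 → 89  — 89 already seen; the sequence cycles without reaching 1.

not happy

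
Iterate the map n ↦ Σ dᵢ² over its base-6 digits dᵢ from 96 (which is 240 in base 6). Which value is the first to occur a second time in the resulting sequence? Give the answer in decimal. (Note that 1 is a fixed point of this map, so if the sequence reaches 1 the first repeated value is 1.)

96 = (2,4,0)_6 → 2² + 4² + 0² = 20
20 = (3,2)_6 → 3² + 2² = 13
13 = (2,1)_6 → 2² + 1² = 5
5 = (5)_6 → 5² = 25
25 = (4,1)_6 → 4² + 1² = 17
17 = (2,5)_6 → 2² + 5² = 29
29 = (4,5)_6 → 4² + 5² = 41
41 = (1,0,5)_6 → 1² + 0² + 5² = 26
26 = (4,2)_6 → 4² + 2² = 20  — 20 already appeared earlier.

20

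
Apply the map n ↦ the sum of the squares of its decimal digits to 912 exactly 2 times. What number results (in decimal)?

100

912 → 9² + 1² + 2² = 81 + 1 + 4 = 86
86 → 8² + 6² = 64 + 36 = 100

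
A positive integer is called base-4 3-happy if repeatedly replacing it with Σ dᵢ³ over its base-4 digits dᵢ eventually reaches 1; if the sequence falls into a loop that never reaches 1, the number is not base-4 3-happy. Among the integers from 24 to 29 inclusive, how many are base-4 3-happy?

1

24: 24 → 9 → 9  (repeats 9)
25: 25 → 10 → 16 → 1  (reaches 1)
26: 26 → 17 → 2 → 8 → 8  (repeats 8)
27: 27 → 36 → 9 → 9  (repeats 9)
28: 28 → 28  (repeats 28)
29: 29 → 29  (repeats 29)
base-4 3-happy: 25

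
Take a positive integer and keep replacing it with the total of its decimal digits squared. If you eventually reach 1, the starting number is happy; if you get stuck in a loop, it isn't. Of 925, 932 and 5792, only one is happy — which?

925: 925 → 110 → 2 → 4 → 16 → 37 → 58 → 89 → 145 → 42 → 20 → 4  — repeats 4 (not happy)
932: 932 → 94 → 97 → 130 → 10 → 1  — reaches 1 (happy)
5792: 5792 → 159 → 107 → 50 → 25 → 29 → 85 → 89 → 145 → 42 → 20 → 4 → 16 → 37 → 58 → 89  — repeats 89 (not happy)

932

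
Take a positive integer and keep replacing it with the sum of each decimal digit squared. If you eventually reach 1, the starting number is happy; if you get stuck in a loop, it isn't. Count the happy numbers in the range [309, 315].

309: 309 → 90 → 81 → 65 → 61 → 37 → 58 → 89 → 145 → 42 → 20 → 4 → 16 → 37  (repeats 37)
310: 310 → 10 → 1  (reaches 1)
311: 311 → 11 → 2 → 4 → 16 → 37 → 58 → 89 → 145 → 42 → 20 → 4  (repeats 4)
312: 312 → 14 → 17 → 50 → 25 → 29 → 85 → 89 → 145 → 42 → 20 → 4 → 16 → 37 → 58 → 89  (repeats 89)
313: 313 → 19 → 82 → 68 → 100 → 1  (reaches 1)
314: 314 → 26 → 40 → 16 → 37 → 58 → 89 → 145 → 42 → 20 → 4 → 16  (repeats 16)
315: 315 → 35 → 34 → 25 → 29 → 85 → 89 → 145 → 42 → 20 → 4 → 16 → 37 → 58 → 89  (repeats 89)
happy: 310, 313

2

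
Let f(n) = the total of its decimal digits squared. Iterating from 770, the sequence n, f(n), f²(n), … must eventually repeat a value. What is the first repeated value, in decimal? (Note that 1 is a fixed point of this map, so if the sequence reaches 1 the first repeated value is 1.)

145

770 → 7² + 7² + 0² = 49 + 49 + 0 = 98
98 → 9² + 8² = 81 + 64 = 145
145 → 1² + 4² + 5² = 1 + 16 + 25 = 42
42 → 4² + 2² = 16 + 4 = 20
20 → 2² + 0² = 4 + 0 = 4
4 → 4² = 16
16 → 1² + 6² = 1 + 36 = 37
37 → 3² + 7² = 9 + 49 = 58
58 → 5² + 8² = 25 + 64 = 89
89 → 8² + 9² = 64 + 81 = 145  — 145 already appeared earlier.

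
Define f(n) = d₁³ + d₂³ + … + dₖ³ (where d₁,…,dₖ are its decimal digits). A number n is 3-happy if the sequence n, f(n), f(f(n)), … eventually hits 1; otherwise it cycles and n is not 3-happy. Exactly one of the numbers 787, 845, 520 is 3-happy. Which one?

787

787: 787 → 1198 → 1243 → 100 → 1  — reaches 1 (3-happy)
845: 845 → 701 → 344 → 155 → 251 → 134 → 92 → 737 → 713 → 371 → 371  — repeats 371 (not 3-happy)
520: 520 → 133 → 55 → 250 → 133  — repeats 133 (not 3-happy)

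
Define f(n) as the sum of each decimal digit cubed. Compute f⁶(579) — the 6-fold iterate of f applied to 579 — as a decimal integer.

579 → 5³ + 7³ + 9³ = 125 + 343 + 729 = 1197
1197 → 1³ + 1³ + 9³ + 7³ = 1 + 1 + 729 + 343 = 1074
1074 → 1³ + 0³ + 7³ + 4³ = 1 + 0 + 343 + 64 = 408
408 → 4³ + 0³ + 8³ = 64 + 0 + 512 = 576
576 → 5³ + 7³ + 6³ = 125 + 343 + 216 = 684
684 → 6³ + 8³ + 4³ = 216 + 512 + 64 = 792

792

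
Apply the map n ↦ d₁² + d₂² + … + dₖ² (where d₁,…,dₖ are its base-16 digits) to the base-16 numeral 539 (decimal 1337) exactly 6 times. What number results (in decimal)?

91

1337 = (5,3,9)_16 → 5² + 3² + 9² = 25 + 9 + 81 = 115
115 = (7,3)_16 → 7² + 3² = 49 + 9 = 58
58 = (3,10)_16 → 3² + 10² = 9 + 100 = 109
109 = (6,13)_16 → 6² + 13² = 36 + 169 = 205
205 = (12,13)_16 → 12² + 13² = 144 + 169 = 313
313 = (1,3,9)_16 → 1² + 3² + 9² = 1 + 9 + 81 = 91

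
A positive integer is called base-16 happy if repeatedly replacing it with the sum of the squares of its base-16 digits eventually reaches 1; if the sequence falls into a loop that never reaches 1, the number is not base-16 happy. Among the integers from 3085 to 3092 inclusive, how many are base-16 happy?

3085: 3085 → 313 → 91 → 146 → 85 → 50 → 13 → 169 → 181 → 146  (repeats 146)
3086: 3086 → 340 → 42 → 104 → 100 → 52 → 25 → 82 → 29 → 170 → 200 → 208 → 169 → 181 → 146 → 85 → 50 → 13 → 169  (repeats 169)
3087: 3087 → 369 → 51 → 18 → 5 → 25 → 82 → 29 → 170 → 200 → 208 → 169 → 181 → 146 → 85 → 50 → 13 → 169  (repeats 169)
3088: 3088 → 145 → 82 → 29 → 170 → 200 → 208 → 169 → 181 → 146 → 85 → 50 → 13 → 169  (repeats 169)
3089: 3089 → 146 → 85 → 50 → 13 → 169 → 181 → 146  (repeats 146)
3090: 3090 → 149 → 106 → 136 → 128 → 64 → 16 → 1  (reaches 1)
3091: 3091 → 154 → 181 → 146 → 85 → 50 → 13 → 169 → 181  (repeats 181)
3092: 3092 → 161 → 101 → 61 → 178 → 125 → 218 → 269 → 170 → 200 → 208 → 169 → 181 → 146 → 85 → 50 → 13 → 169  (repeats 169)
base-16 happy: 3090

1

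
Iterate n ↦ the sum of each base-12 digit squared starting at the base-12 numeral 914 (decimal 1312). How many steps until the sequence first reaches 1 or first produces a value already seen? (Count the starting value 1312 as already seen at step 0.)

8

1312 = (9,1,4)_12 → 9² + 1² + 4² = 98
98 = (8,2)_12 → 8² + 2² = 68
68 = (5,8)_12 → 5² + 8² = 89
89 = (7,5)_12 → 7² + 5² = 74
74 = (6,2)_12 → 6² + 2² = 40
40 = (3,4)_12 → 3² + 4² = 25
25 = (2,1)_12 → 2² + 1² = 5
5 = (5)_12 → 5² = 25  — 25 repeats.
That took 8 steps.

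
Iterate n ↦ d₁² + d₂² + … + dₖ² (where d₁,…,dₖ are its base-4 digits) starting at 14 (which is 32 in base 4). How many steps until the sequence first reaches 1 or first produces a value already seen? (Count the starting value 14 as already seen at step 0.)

5

14 = (3,2)_4 → 3² + 2² = 9 + 4 = 13
13 = (3,1)_4 → 3² + 1² = 9 + 1 = 10
10 = (2,2)_4 → 2² + 2² = 4 + 4 = 8
8 = (2,0)_4 → 2² + 0² = 4 + 0 = 4
4 = (1,0)_4 → 1² + 0² = 1 + 0 = 1  — reached 1.
That took 5 steps.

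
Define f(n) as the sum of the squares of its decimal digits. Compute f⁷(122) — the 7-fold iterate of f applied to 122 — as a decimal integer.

122 → 1² + 2² + 2² = 9
9 → 9² = 81
81 → 8² + 1² = 65
65 → 6² + 5² = 61
61 → 6² + 1² = 37
37 → 3² + 7² = 58
58 → 5² + 8² = 89

89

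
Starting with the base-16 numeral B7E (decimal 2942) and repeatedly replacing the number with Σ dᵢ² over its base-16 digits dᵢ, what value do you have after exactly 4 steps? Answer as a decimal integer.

2942 = (11,7,14)_16 → 11² + 7² + 14² = 121 + 49 + 196 = 366
366 = (1,6,14)_16 → 1² + 6² + 14² = 1 + 36 + 196 = 233
233 = (14,9)_16 → 14² + 9² = 196 + 81 = 277
277 = (1,1,5)_16 → 1² + 1² + 5² = 1 + 1 + 25 = 27

27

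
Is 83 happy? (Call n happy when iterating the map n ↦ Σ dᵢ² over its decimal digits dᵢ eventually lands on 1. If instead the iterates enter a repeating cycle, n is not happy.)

not happy

83 → 8² + 3² = 73
73 → 7² + 3² = 58
58 → 5² + 8² = 89
89 → 8² + 9² = 145
145 → 1² + 4² + 5² = 42
42 → 4² + 2² = 20
20 → 2² + 0² = 4
4 → 4² = 16
16 → 1² + 6² = 37
37 → 3² + 7² = 58  — 58 already seen; the sequence cycles without reaching 1.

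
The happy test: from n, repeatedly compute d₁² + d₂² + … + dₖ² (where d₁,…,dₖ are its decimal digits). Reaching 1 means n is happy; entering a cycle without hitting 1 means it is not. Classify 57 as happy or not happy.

not happy

57 → 5² + 7² = 74
74 → 7² + 4² = 65
65 → 6² + 5² = 61
61 → 6² + 1² = 37
37 → 3² + 7² = 58
58 → 5² + 8² = 89
89 → 8² + 9² = 145
145 → 1² + 4² + 5² = 42
42 → 4² + 2² = 20
20 → 2² + 0² = 4
4 → 4² = 16
16 → 1² + 6² = 37  — 37 already seen; the sequence cycles without reaching 1.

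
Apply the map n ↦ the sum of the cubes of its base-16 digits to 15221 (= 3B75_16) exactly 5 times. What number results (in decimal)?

15221 = (3,11,7,5)_16 → 3³ + 11³ + 7³ + 5³ = 1826
1826 = (7,2,2)_16 → 7³ + 2³ + 2³ = 359
359 = (1,6,7)_16 → 1³ + 6³ + 7³ = 560
560 = (2,3,0)_16 → 2³ + 3³ + 0³ = 35
35 = (2,3)_16 → 2³ + 3³ = 35

35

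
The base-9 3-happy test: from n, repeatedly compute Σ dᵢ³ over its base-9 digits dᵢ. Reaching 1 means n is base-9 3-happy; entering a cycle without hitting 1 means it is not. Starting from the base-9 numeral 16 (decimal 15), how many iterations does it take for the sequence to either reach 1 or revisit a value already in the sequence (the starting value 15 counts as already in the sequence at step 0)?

7

15 = (1,6)_9 → 1³ + 6³ = 217
217 = (2,6,1)_9 → 2³ + 6³ + 1³ = 225
225 = (2,7,0)_9 → 2³ + 7³ + 0³ = 351
351 = (4,3,0)_9 → 4³ + 3³ + 0³ = 91
91 = (1,1,1)_9 → 1³ + 1³ + 1³ = 3
3 = (3)_9 → 3³ = 27
27 = (3,0)_9 → 3³ + 0³ = 27  — 27 repeats.
That took 7 steps.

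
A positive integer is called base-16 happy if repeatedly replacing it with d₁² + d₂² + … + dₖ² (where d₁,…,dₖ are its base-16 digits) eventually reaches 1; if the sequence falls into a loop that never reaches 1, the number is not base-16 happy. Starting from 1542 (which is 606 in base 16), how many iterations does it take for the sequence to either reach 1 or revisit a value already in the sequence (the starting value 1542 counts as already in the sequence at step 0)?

15

1542 = (6,0,6)_16 → 6² + 0² + 6² = 36 + 0 + 36 = 72
72 = (4,8)_16 → 4² + 8² = 16 + 64 = 80
80 = (5,0)_16 → 5² + 0² = 25 + 0 = 25
25 = (1,9)_16 → 1² + 9² = 1 + 81 = 82
82 = (5,2)_16 → 5² + 2² = 25 + 4 = 29
29 = (1,13)_16 → 1² + 13² = 1 + 169 = 170
170 = (10,10)_16 → 10² + 10² = 100 + 100 = 200
200 = (12,8)_16 → 12² + 8² = 144 + 64 = 208
208 = (13,0)_16 → 13² + 0² = 169 + 0 = 169
169 = (10,9)_16 → 10² + 9² = 100 + 81 = 181
181 = (11,5)_16 → 11² + 5² = 121 + 25 = 146
146 = (9,2)_16 → 9² + 2² = 81 + 4 = 85
85 = (5,5)_16 → 5² + 5² = 25 + 25 = 50
50 = (3,2)_16 → 3² + 2² = 9 + 4 = 13
13 = (13)_16 → 13² = 169  — 169 repeats.
That took 15 steps.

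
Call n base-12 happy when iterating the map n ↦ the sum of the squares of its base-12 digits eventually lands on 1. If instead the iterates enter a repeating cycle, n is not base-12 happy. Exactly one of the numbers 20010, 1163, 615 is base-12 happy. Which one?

20010

20010: 20010 → 314 → 12 → 1  — reaches 1 (base-12 happy)
1163: 1163 → 185 → 35 → 125 → 125  — repeats 125 (not base-12 happy)
615: 615 → 34 → 104 → 128 → 164 → 66 → 61 → 26 → 8 → 64 → 41 → 34  — repeats 34 (not base-12 happy)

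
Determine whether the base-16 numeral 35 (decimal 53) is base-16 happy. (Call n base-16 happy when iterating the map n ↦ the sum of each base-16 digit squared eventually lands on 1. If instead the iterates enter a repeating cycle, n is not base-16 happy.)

53 = (3,5)_16 → 3² + 5² = 9 + 25 = 34
34 = (2,2)_16 → 2² + 2² = 4 + 4 = 8
8 = (8)_16 → 8² = 64
64 = (4,0)_16 → 4² + 0² = 16 + 0 = 16
16 = (1,0)_16 → 1² + 0² = 1 + 0 = 1  — reached 1.

base-16 happy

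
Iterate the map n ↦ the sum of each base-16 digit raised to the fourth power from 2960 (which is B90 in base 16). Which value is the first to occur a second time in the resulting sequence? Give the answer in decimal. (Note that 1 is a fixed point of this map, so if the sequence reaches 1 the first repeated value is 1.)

2960 = (11,9,0)_16 → 21202
21202 = (5,2,13,2)_16 → 29218
29218 = (7,2,2,2)_16 → 2449
2449 = (9,9,1)_16 → 13123
13123 = (3,3,4,3)_16 → 499
499 = (1,15,3)_16 → 50707
50707 = (12,6,1,3)_16 → 22114
22114 = (5,6,6,2)_16 → 3233
3233 = (12,10,1)_16 → 30737
30737 = (7,8,1,1)_16 → 6499
6499 = (1,9,6,3)_16 → 7939
7939 = (1,15,0,3)_16 → 50707  — 50707 already appeared earlier.

50707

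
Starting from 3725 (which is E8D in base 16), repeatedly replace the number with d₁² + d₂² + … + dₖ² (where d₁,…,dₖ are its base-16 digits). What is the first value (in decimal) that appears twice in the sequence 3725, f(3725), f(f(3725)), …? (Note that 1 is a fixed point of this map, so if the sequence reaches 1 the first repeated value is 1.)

3725 = (14,8,13)_16 → 14² + 8² + 13² = 196 + 64 + 169 = 429
429 = (1,10,13)_16 → 1² + 10² + 13² = 1 + 100 + 169 = 270
270 = (1,0,14)_16 → 1² + 0² + 14² = 1 + 0 + 196 = 197
197 = (12,5)_16 → 12² + 5² = 144 + 25 = 169
169 = (10,9)_16 → 10² + 9² = 100 + 81 = 181
181 = (11,5)_16 → 11² + 5² = 121 + 25 = 146
146 = (9,2)_16 → 9² + 2² = 81 + 4 = 85
85 = (5,5)_16 → 5² + 5² = 25 + 25 = 50
50 = (3,2)_16 → 3² + 2² = 9 + 4 = 13
13 = (13)_16 → 13² = 169  — 169 already appeared earlier.

169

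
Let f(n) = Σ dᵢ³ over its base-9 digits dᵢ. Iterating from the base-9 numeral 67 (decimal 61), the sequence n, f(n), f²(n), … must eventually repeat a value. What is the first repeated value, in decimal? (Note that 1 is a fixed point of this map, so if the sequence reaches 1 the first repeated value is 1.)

61 = (6,7)_9 → 6³ + 7³ = 559
559 = (6,8,1)_9 → 6³ + 8³ + 1³ = 729
729 = (1,0,0,0)_9 → 1³ + 0³ + 0³ + 0³ = 1  — reached the fixed point 1.
1 → 1, so 1 is the first repeated value.

1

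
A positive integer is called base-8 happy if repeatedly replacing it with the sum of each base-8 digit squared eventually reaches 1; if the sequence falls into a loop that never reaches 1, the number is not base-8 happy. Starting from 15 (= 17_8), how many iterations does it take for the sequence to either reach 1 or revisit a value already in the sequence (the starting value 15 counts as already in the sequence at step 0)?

15 = (1,7)_8 → 50
50 = (6,2)_8 → 40
40 = (5,0)_8 → 25
25 = (3,1)_8 → 10
10 = (1,2)_8 → 5
5 = (5)_8 → 25  — 25 repeats.
That took 6 steps.

6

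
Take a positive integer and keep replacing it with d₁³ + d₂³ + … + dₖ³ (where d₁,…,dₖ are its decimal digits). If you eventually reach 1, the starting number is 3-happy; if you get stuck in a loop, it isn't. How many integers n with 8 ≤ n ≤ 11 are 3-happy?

1

8: 8 → 512 → 134 → 92 → 737 → 713 → 371 → 371  — not 3-happy
9: 9 → 729 → 1080 → 513 → 153 → 153  — not 3-happy
10: 10 → 1  — 3-happy
11: 11 → 2 → 8 → 512 → 134 → 92 → 737 → 713 → 371 → 371  — not 3-happy
3-happy: 10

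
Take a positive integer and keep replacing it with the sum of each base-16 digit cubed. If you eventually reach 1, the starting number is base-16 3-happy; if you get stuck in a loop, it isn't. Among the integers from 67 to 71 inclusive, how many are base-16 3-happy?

1

67: 67 → 91 → 1456 → 1456  — not base-16 3-happy
68: 68 → 128 → 512 → 8 → 512  — not base-16 3-happy
69: 69 → 189 → 3528 → 4437 → 252 → 5103 → 6147 → 540 → 1737 → 2673 → 1344 → 189  — not base-16 3-happy
70: 70 → 280 → 514 → 16 → 1  — base-16 3-happy
71: 71 → 407 → 1073 → 92 → 1853 → 2567 → 1343 → 3527 → 4268 → 2729 → 2729  — not base-16 3-happy
base-16 3-happy: 70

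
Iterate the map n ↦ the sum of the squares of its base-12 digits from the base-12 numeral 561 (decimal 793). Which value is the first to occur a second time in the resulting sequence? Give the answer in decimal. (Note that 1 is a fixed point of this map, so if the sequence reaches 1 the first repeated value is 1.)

29

793 = (5,6,1)_12 → 5² + 6² + 1² = 62
62 = (5,2)_12 → 5² + 2² = 29
29 = (2,5)_12 → 2² + 5² = 29  — 29 already appeared earlier.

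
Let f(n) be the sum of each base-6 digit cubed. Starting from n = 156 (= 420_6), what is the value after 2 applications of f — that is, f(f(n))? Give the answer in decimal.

8

156 = (4,2,0)_6 → 4³ + 2³ + 0³ = 64 + 8 + 0 = 72
72 = (2,0,0)_6 → 2³ + 0³ + 0³ = 8 + 0 + 0 = 8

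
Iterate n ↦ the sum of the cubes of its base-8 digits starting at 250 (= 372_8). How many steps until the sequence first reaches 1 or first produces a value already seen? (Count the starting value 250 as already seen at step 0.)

7

250 = (3,7,2)_8 → 378
378 = (5,7,2)_8 → 476
476 = (7,3,4)_8 → 434
434 = (6,6,2)_8 → 440
440 = (6,7,0)_8 → 559
559 = (1,0,5,7)_8 → 469
469 = (7,2,5)_8 → 476  — 476 repeats.
That took 7 steps.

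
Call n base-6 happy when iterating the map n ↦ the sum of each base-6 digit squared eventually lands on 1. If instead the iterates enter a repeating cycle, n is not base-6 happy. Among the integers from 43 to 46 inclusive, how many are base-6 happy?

1

43: 43 → 3 → 9 → 10 → 17 → 29 → 41 → 26 → 20 → 13 → 5 → 25 → 17  — not base-6 happy
44: 44 → 6 → 1  — base-6 happy
45: 45 → 11 → 26 → 20 → 13 → 5 → 25 → 17 → 29 → 41 → 26  — not base-6 happy
46: 46 → 18 → 9 → 10 → 17 → 29 → 41 → 26 → 20 → 13 → 5 → 25 → 17  — not base-6 happy
base-6 happy: 44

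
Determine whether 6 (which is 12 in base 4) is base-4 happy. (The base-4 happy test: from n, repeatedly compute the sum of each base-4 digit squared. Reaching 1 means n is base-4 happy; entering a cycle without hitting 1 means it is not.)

base-4 happy

6 = (1,2)_4 → 1² + 2² = 1 + 4 = 5
5 = (1,1)_4 → 1² + 1² = 1 + 1 = 2
2 = (2)_4 → 2² = 4
4 = (1,0)_4 → 1² + 0² = 1 + 0 = 1  — reached 1.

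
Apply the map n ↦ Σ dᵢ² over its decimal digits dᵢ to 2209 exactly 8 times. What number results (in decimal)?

2209 → 89
89 → 145
145 → 42
42 → 20
20 → 4
4 → 16
16 → 37
37 → 58

58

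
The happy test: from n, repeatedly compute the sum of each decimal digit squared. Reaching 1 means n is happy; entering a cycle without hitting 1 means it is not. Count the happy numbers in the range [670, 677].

670: 670 → 85 → 89 → 145 → 42 → 20 → 4 → 16 → 37 → 58 → 89  (repeats 89)
671: 671 → 86 → 100 → 1  (reaches 1)
672: 672 → 89 → 145 → 42 → 20 → 4 → 16 → 37 → 58 → 89  (repeats 89)
673: 673 → 94 → 97 → 130 → 10 → 1  (reaches 1)
674: 674 → 101 → 2 → 4 → 16 → 37 → 58 → 89 → 145 → 42 → 20 → 4  (repeats 4)
675: 675 → 110 → 2 → 4 → 16 → 37 → 58 → 89 → 145 → 42 → 20 → 4  (repeats 4)
676: 676 → 121 → 6 → 36 → 45 → 41 → 17 → 50 → 25 → 29 → 85 → 89 → 145 → 42 → 20 → 4 → 16 → 37 → 58 → 89  (repeats 89)
677: 677 → 134 → 26 → 40 → 16 → 37 → 58 → 89 → 145 → 42 → 20 → 4 → 16  (repeats 16)
happy: 671, 673

2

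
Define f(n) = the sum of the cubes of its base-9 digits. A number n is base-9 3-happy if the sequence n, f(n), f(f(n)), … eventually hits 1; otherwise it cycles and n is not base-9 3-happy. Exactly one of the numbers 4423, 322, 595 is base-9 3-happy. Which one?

4423

4423: 4423 → 405 → 125 → 577 → 345 → 99 → 9 → 1  — reaches 1 (base-9 3-happy)
322: 322 → 882 → 514 → 244 → 28 → 28  — repeats 28 (not base-9 3-happy)
595: 595 → 371 → 197 → 547 → 775 → 127 → 127  — repeats 127 (not base-9 3-happy)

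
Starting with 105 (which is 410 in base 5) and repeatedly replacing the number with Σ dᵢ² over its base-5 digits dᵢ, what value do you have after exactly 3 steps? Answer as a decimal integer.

105 = (4,1,0)_5 → 4² + 1² + 0² = 16 + 1 + 0 = 17
17 = (3,2)_5 → 3² + 2² = 9 + 4 = 13
13 = (2,3)_5 → 2² + 3² = 4 + 9 = 13

13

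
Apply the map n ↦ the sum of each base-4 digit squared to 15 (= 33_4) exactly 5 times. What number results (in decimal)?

15 = (3,3)_4 → 3² + 3² = 9 + 9 = 18
18 = (1,0,2)_4 → 1² + 0² + 2² = 1 + 0 + 4 = 5
5 = (1,1)_4 → 1² + 1² = 1 + 1 = 2
2 = (2)_4 → 2² = 4
4 = (1,0)_4 → 1² + 0² = 1 + 0 = 1

1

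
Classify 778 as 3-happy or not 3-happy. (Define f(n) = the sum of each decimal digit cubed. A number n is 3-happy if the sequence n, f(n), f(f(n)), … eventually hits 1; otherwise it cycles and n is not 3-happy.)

778 → 1198
1198 → 1243
1243 → 100
100 → 1  — reached 1.

3-happy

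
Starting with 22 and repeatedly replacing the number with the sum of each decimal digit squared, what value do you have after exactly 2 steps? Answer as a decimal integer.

64

22 → 2² + 2² = 8
8 → 8² = 64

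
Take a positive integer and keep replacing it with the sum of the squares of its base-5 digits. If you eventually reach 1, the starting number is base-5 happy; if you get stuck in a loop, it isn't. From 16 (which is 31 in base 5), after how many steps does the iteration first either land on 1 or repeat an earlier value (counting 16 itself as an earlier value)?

16 = (3,1)_5 → 3² + 1² = 9 + 1 = 10
10 = (2,0)_5 → 2² + 0² = 4 + 0 = 4
4 = (4)_5 → 4² = 16  — 16 repeats.
That took 3 steps.

3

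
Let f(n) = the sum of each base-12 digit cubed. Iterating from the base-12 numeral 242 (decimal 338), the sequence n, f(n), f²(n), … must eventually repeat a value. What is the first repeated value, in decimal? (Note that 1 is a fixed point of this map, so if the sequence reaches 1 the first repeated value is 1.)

338 = (2,4,2)_12 → 80
80 = (6,8)_12 → 728
728 = (5,0,8)_12 → 637
637 = (4,5,1)_12 → 190
190 = (1,3,10)_12 → 1028
1028 = (7,1,8)_12 → 856
856 = (5,11,4)_12 → 1520
1520 = (10,6,8)_12 → 1728
1728 = (1,0,0,0)_12 → 1  — reached the fixed point 1.
1 → 1, so 1 is the first repeated value.

1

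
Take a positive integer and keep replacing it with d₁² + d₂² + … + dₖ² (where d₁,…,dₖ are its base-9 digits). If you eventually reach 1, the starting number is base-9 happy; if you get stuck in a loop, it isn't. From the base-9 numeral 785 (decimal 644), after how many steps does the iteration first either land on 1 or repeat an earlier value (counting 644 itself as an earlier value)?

6

644 = (7,8,5)_9 → 7² + 8² + 5² = 138
138 = (1,6,3)_9 → 1² + 6² + 3² = 46
46 = (5,1)_9 → 5² + 1² = 26
26 = (2,8)_9 → 2² + 8² = 68
68 = (7,5)_9 → 7² + 5² = 74
74 = (8,2)_9 → 8² + 2² = 68  — 68 repeats.
That took 6 steps.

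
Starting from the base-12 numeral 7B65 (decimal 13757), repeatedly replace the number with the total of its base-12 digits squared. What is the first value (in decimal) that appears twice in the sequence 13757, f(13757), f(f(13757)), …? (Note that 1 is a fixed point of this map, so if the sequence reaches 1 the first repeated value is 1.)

5

13757 = (7,11,6,5)_12 → 7² + 11² + 6² + 5² = 231
231 = (1,7,3)_12 → 1² + 7² + 3² = 59
59 = (4,11)_12 → 4² + 11² = 137
137 = (11,5)_12 → 11² + 5² = 146
146 = (1,0,2)_12 → 1² + 0² + 2² = 5
5 = (5)_12 → 5² = 25
25 = (2,1)_12 → 2² + 1² = 5  — 5 already appeared earlier.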